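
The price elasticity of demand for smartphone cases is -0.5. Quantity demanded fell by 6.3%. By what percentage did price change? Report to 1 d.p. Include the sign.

%ΔP ≈ %ΔQ / ε = (-6.3%)/(-0.5) = 12.60%.

12.6%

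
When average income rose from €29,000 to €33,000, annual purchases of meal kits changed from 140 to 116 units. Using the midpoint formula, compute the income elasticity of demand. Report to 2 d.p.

-1.45

ΔQ = -24, ΔI = 4000. Midpoints: Ī = 31,000, Q̄ = 128.0.
ε_I = (ΔQ/ΔI)(Ī/Q̄) = (-24/4000)(31000/128.0).
ε_I < 0, so the good is inferior.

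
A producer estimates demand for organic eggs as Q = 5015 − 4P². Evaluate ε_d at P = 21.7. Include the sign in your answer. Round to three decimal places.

At P = 21.7, Q = 3131.440.
dQ/dP = −8P = -173.600.
ε = (dQ/dP)(P/Q) = (-173.600)(21.7/3131.440).

-1.203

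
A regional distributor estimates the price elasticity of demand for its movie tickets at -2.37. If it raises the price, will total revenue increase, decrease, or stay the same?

decrease

|ε| = 2.37 > 1, so demand is elastic. A price rise therefore reduces total revenue.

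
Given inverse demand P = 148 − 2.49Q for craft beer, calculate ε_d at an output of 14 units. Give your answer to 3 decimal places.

-3.246

At Q = 14, P = 148 − 2.49(14) = 113.14.
dP/dQ = −2.49, so dQ/dP = 1/(−2.49) = -0.402.
ε = (dQ/dP)(P/Q) = (-0.402)(113.14/14).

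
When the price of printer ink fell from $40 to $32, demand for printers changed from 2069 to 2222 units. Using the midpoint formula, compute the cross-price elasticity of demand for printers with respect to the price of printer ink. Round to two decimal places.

-0.32

ΔQ_x = 2222 − 2069 = 153; ΔP_y = 32 − 40 = -8.
Midpoints: P̄_y = 36.00, Q̄_x = 2145.5.
ε_xy = (ΔQ_x/ΔP_y)(P̄_y/Q̄_x) = (153/-8)(36.00/2145.5).
ε_xy < 0, so the goods are complements.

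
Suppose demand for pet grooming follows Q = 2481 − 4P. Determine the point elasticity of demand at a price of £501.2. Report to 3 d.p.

-4.210

At P = 501.2, Q = 476.200.
dQ/dP = −4.
ε = (dQ/dP)(P/Q) = (-4)(501.2/476.200).
|ε| > 1, so demand is elastic at this price.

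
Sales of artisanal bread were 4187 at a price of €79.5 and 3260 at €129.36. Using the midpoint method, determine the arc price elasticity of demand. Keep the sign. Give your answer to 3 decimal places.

ΔQ = 3260 − 4187 = -927; ΔP = 129.36 − 79.5 = 49.86.
Midpoints: P̄ = 104.43, Q̄ = 3723.5.
ε = (ΔQ/ΔP)(P̄/Q̄) = (-927/49.86)(104.43/3723.5).

-0.521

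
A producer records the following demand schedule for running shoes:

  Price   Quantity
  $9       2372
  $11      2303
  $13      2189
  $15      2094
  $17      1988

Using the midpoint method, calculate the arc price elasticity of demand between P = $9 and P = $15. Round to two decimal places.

-0.25

At P = 9, Q = 2372; at P = 15, Q = 2094.
ΔQ = -278, ΔP = 6. Midpoints: P̄ = 12.00, Q̄ = 2233.0.
ε = (ΔQ/ΔP)(P̄/Q̄) = (-278/6)(12.00/2233.0).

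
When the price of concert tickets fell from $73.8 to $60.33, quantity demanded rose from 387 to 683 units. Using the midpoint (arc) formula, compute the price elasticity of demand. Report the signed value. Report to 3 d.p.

-2.755

ΔQ = 683 − 387 = 296; ΔP = 60.33 − 73.8 = -13.47.
Midpoints: P̄ = 67.06, Q̄ = 535.0.
ε = (ΔQ/ΔP)(P̄/Q̄) = (296/-13.47)(67.06/535.0).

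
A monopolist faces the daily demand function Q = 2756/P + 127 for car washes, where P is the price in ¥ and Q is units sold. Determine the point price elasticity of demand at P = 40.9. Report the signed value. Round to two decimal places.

At P = 40.9, Q = 194.384.
dQ/dP = −2756/P² = -1.648.
ε = (dQ/dP)(P/Q) = (-1.648)(40.9/194.384).

-0.35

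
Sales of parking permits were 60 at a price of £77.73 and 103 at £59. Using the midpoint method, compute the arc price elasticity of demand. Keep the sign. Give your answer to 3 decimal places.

ΔQ = 103 − 60 = 43; ΔP = 59 − 77.73 = -18.73.
Midpoints: P̄ = 68.37, Q̄ = 81.5.
ε = (ΔQ/ΔP)(P̄/Q̄) = (43/-18.73)(68.37/81.5).

-1.926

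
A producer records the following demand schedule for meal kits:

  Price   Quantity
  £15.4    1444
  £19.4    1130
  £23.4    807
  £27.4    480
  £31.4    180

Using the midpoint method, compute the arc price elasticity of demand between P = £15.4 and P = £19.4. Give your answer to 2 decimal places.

-1.06

At P = 15.4, Q = 1444; at P = 19.4, Q = 1130.
ΔQ = -314, ΔP = 4.0. Midpoints: P̄ = 17.40, Q̄ = 1287.0.
ε = (ΔQ/ΔP)(P̄/Q̄) = (-314/4.0)(17.40/1287.0).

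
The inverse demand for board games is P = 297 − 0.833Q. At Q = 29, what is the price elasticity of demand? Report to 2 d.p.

At Q = 29, P = 297 − 0.833(29) = 272.84.
dP/dQ = −0.833, so dQ/dP = 1/(−0.833) = -1.200.
ε = (dQ/dP)(P/Q) = (-1.200)(272.84/29).

-11.29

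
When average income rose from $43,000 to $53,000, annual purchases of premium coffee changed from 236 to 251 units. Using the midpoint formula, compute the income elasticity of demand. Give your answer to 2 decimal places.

ΔQ = 15, ΔI = 10000. Midpoints: Ī = 48,000, Q̄ = 243.5.
ε_I = (ΔQ/ΔI)(Ī/Q̄) = (15/10000)(48000/243.5).
ε_I > 0, so the good is normal.

0.30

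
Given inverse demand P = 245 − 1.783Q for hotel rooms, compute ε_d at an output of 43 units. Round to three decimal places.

At Q = 43, P = 245 − 1.783(43) = 168.33.
dP/dQ = −1.783, so dQ/dP = 1/(−1.783) = -0.561.
ε = (dQ/dP)(P/Q) = (-0.561)(168.33/43).

-2.196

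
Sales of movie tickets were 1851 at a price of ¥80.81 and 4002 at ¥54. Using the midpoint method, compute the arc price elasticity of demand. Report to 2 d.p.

-1.85

ΔQ = 4002 − 1851 = 2151; ΔP = 54 − 80.81 = -26.81.
Midpoints: P̄ = 67.41, Q̄ = 2926.5.
ε = (ΔQ/ΔP)(P̄/Q̄) = (2151/-26.81)(67.41/2926.5).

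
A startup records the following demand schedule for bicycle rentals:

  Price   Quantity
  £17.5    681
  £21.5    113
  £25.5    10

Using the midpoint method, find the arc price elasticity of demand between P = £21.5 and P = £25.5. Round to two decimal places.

-9.84

At P = 21.5, Q = 113; at P = 25.5, Q = 10.
ΔQ = -103, ΔP = 4.0. Midpoints: P̄ = 23.50, Q̄ = 61.5.
ε = (ΔQ/ΔP)(P̄/Q̄) = (-103/4.0)(23.50/61.5).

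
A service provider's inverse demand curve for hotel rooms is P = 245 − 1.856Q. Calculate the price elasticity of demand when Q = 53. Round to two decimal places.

-1.49

At Q = 53, P = 245 − 1.856(53) = 146.63.
dP/dQ = −1.856, so dQ/dP = 1/(−1.856) = -0.539.
ε = (dQ/dP)(P/Q) = (-0.539)(146.63/53).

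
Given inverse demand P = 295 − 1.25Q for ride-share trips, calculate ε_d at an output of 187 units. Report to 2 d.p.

At Q = 187, P = 295 − 1.25(187) = 61.25.
dP/dQ = −1.25, so dQ/dP = 1/(−1.25) = -0.800.
ε = (dQ/dP)(P/Q) = (-0.800)(61.25/187).

-0.26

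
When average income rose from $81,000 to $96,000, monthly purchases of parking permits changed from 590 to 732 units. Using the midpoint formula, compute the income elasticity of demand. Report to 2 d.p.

1.27

ΔQ = 142, ΔI = 15000. Midpoints: Ī = 88,500, Q̄ = 661.0.
ε_I = (ΔQ/ΔI)(Ī/Q̄) = (142/15000)(88500/661.0).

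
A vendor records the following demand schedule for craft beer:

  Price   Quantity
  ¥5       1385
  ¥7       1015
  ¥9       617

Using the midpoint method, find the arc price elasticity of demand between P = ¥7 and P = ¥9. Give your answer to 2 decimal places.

-1.95

At P = 7, Q = 1015; at P = 9, Q = 617.
ΔQ = -398, ΔP = 2. Midpoints: P̄ = 8.00, Q̄ = 816.0.
ε = (ΔQ/ΔP)(P̄/Q̄) = (-398/2)(8.00/816.0).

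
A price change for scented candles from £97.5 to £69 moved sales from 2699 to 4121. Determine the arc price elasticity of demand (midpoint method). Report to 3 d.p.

ΔQ = 4121 − 2699 = 1422; ΔP = 69 − 97.5 = -28.5.
Midpoints: P̄ = 83.25, Q̄ = 3410.0.
ε = (ΔQ/ΔP)(P̄/Q̄) = (1422/-28.5)(83.25/3410.0).

-1.218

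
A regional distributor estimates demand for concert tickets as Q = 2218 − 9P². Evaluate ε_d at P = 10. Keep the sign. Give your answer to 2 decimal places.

-1.37

At P = 10, Q = 1318.
dQ/dP = −18P = -180.
ε = (dQ/dP)(P/Q) = (-180)(10/1318).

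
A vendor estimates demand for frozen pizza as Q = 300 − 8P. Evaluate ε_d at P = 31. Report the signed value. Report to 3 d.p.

-4.769

At P = 31, Q = 52.
dQ/dP = −8.
ε = (dQ/dP)(P/Q) = (-8)(31/52).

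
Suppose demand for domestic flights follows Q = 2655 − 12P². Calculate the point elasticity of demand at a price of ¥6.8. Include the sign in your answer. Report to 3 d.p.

-0.528

At P = 6.8, Q = 2100.120.
dQ/dP = −24P = -163.200.
ε = (dQ/dP)(P/Q) = (-163.200)(6.8/2100.120).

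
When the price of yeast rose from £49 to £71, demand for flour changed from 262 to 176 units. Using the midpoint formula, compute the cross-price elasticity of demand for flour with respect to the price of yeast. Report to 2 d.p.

-1.07

ΔQ_x = 176 − 262 = -86; ΔP_y = 71 − 49 = 22.
Midpoints: P̄_y = 60.00, Q̄_x = 219.0.
ε_xy = (ΔQ_x/ΔP_y)(P̄_y/Q̄_x) = (-86/22)(60.00/219.0).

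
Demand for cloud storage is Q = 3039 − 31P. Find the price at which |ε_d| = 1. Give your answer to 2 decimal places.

49.02

For linear demand Q = a − bP, ε = −bP/(a − bP). |ε| = 1 when bP = a − bP, i.e. P = a/(2b).
P = 3039/(2·31) = 3039/62 = 49.0161.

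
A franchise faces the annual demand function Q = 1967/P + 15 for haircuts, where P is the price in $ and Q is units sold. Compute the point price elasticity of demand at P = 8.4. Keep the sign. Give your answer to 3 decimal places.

At P = 8.4, Q = 249.167.
dQ/dP = −1967/P² = -27.877.
ε = (dQ/dP)(P/Q) = (-27.877)(8.4/249.167).

-0.940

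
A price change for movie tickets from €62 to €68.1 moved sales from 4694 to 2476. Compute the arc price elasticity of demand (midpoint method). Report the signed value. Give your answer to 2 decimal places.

-6.60

ΔQ = 2476 − 4694 = -2218; ΔP = 68.1 − 62 = 6.1.
Midpoints: P̄ = 65.05, Q̄ = 3585.0.
ε = (ΔQ/ΔP)(P̄/Q̄) = (-2218/6.1)(65.05/3585.0).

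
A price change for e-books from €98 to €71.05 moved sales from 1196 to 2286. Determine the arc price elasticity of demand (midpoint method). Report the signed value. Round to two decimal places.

-1.96

ΔQ = 2286 − 1196 = 1090; ΔP = 71.05 − 98 = -26.95.
Midpoints: P̄ = 84.53, Q̄ = 1741.0.
ε = (ΔQ/ΔP)(P̄/Q̄) = (1090/-26.95)(84.53/1741.0).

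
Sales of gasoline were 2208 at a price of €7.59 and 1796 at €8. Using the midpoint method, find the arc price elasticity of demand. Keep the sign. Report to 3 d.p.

-3.913

ΔQ = 1796 − 2208 = -412; ΔP = 8 − 7.59 = 0.41.
Midpoints: P̄ = 7.79, Q̄ = 2002.0.
ε = (ΔQ/ΔP)(P̄/Q̄) = (-412/0.41)(7.79/2002.0).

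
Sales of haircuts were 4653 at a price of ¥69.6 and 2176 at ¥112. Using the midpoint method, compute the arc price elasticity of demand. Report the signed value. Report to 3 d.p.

ΔQ = 2176 − 4653 = -2477; ΔP = 112 − 69.6 = 42.4.
Midpoints: P̄ = 90.80, Q̄ = 3414.5.
ε = (ΔQ/ΔP)(P̄/Q̄) = (-2477/42.4)(90.80/3414.5).

-1.554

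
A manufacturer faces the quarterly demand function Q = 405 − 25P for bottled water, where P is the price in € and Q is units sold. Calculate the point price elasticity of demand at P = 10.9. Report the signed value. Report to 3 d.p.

At P = 10.9, Q = 132.500.
dQ/dP = −25.
ε = (dQ/dP)(P/Q) = (-25)(10.9/132.500).

-2.057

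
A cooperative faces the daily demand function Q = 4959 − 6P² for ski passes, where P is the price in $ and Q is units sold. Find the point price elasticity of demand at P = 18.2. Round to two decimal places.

At P = 18.2, Q = 2971.560.
dQ/dP = −12P = -218.400.
ε = (dQ/dP)(P/Q) = (-218.400)(18.2/2971.560).
|ε| > 1, so demand is elastic at this price.

-1.34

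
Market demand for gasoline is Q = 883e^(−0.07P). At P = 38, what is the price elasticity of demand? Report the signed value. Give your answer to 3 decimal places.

-2.660

At P = 38, Q = 61.764.
dQ/dP = −0.07·883e^(−0.07P) = −0.07Q = -4.323.
ε = (dQ/dP)(P/Q) = (-4.323)(38/61.764).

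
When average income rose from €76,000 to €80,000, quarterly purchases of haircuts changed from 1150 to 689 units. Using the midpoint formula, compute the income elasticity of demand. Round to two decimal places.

-9.78

ΔQ = -461, ΔI = 4000. Midpoints: Ī = 78,000, Q̄ = 919.5.
ε_I = (ΔQ/ΔI)(Ī/Q̄) = (-461/4000)(78000/919.5).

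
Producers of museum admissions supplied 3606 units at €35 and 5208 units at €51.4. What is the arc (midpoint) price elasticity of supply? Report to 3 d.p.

ΔQ = 5208 − 3606 = 1602; ΔP = 51.4 − 35 = 16.4.
Midpoints: P̄ = 43.20, Q̄ = 4407.0.
ε_s = (ΔQ/ΔP)(P̄/Q̄) = (1602/16.4)(43.20/4407.0).

0.958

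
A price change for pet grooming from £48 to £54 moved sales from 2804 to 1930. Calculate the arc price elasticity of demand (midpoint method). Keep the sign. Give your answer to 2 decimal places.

-3.14

ΔQ = 1930 − 2804 = -874; ΔP = 54 − 48 = 6.
Midpoints: P̄ = 51.00, Q̄ = 2367.0.
ε = (ΔQ/ΔP)(P̄/Q̄) = (-874/6)(51.00/2367.0).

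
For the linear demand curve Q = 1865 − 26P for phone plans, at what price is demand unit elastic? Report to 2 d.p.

For linear demand Q = a − bP, ε = −bP/(a − bP). |ε| = 1 when bP = a − bP, i.e. P = a/(2b).
P = 1865/(2·26) = 1865/52 = 35.8654.

35.87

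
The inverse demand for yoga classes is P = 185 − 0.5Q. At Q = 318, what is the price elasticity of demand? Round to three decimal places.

At Q = 318, P = 185 − 0.5(318) = 26.00.
dP/dQ = −0.5, so dQ/dP = 1/(−0.5) = -2.000.
ε = (dQ/dP)(P/Q) = (-2.000)(26.00/318).

-0.164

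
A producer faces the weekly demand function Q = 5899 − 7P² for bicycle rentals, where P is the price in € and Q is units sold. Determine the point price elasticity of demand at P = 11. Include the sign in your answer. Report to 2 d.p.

At P = 11, Q = 5052.
dQ/dP = −14P = -154.
ε = (dQ/dP)(P/Q) = (-154)(11/5052).
|ε| < 1, so demand is inelastic at this price.

-0.34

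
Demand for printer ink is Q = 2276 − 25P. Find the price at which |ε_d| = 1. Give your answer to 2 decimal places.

45.52

For linear demand Q = a − bP, ε = −bP/(a − bP). |ε| = 1 when bP = a − bP, i.e. P = a/(2b).
P = 2276/(2·25) = 2276/50 = 45.5200.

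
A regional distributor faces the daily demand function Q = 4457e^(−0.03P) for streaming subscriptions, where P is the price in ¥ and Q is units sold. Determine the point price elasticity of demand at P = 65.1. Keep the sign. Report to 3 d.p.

-1.953

At P = 65.1, Q = 632.216.
dQ/dP = −0.03·4457e^(−0.03P) = −0.03Q = -18.966.
ε = (dQ/dP)(P/Q) = (-18.966)(65.1/632.216).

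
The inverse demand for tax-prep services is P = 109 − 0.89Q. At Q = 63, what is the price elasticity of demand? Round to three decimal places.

At Q = 63, P = 109 − 0.89(63) = 52.93.
dP/dQ = −0.89, so dQ/dP = 1/(−0.89) = -1.124.
ε = (dQ/dP)(P/Q) = (-1.124)(52.93/63).

-0.944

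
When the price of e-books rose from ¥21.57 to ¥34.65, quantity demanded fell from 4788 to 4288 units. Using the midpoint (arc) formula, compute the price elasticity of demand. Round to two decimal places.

ΔQ = 4288 − 4788 = -500; ΔP = 34.65 − 21.57 = 13.08.
Midpoints: P̄ = 28.11, Q̄ = 4538.0.
ε = (ΔQ/ΔP)(P̄/Q̄) = (-500/13.08)(28.11/4538.0).

-0.24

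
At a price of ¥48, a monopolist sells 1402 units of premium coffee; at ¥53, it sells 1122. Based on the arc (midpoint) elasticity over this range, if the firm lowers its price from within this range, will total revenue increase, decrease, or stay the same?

Arc ε = (-280/5)(50.50/1262.0) ≈ -2.241.
|ε| = 2.24 > 1, so demand is elastic. A price cut therefore raises total revenue.

increase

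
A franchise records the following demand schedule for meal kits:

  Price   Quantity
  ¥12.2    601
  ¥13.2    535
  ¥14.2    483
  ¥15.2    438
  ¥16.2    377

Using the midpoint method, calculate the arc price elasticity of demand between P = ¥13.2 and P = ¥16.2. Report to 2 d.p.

At P = 13.2, Q = 535; at P = 16.2, Q = 377.
ΔQ = -158, ΔP = 3.0. Midpoints: P̄ = 14.70, Q̄ = 456.0.
ε = (ΔQ/ΔP)(P̄/Q̄) = (-158/3.0)(14.70/456.0).

-1.70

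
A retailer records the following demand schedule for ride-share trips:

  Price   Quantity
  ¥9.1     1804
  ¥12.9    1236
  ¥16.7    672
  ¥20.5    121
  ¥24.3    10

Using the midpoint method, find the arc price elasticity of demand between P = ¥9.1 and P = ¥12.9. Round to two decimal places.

-1.08

At P = 9.1, Q = 1804; at P = 12.9, Q = 1236.
ΔQ = -568, ΔP = 3.8. Midpoints: P̄ = 11.00, Q̄ = 1520.0.
ε = (ΔQ/ΔP)(P̄/Q̄) = (-568/3.8)(11.00/1520.0).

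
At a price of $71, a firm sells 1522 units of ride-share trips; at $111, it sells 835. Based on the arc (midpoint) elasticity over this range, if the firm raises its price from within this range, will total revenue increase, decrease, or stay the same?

decrease

Arc ε = (-687/40)(91.00/1178.5) ≈ -1.326.
|ε| = 1.33 > 1, so demand is elastic. A price rise therefore reduces total revenue.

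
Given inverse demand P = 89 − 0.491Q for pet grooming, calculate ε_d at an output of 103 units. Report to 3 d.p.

-0.760

At Q = 103, P = 89 − 0.491(103) = 38.43.
dP/dQ = −0.491, so dQ/dP = 1/(−0.491) = -2.037.
ε = (dQ/dP)(P/Q) = (-2.037)(38.43/103).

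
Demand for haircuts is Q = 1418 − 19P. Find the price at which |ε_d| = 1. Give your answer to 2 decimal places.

For linear demand Q = a − bP, ε = −bP/(a − bP). |ε| = 1 when bP = a − bP, i.e. P = a/(2b).
P = 1418/(2·19) = 1418/38 = 37.3158.

37.32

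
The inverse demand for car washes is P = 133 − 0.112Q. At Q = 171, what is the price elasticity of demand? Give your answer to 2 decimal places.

-5.94

At Q = 171, P = 133 − 0.112(171) = 113.85.
dP/dQ = −0.112, so dQ/dP = 1/(−0.112) = -8.929.
ε = (dQ/dP)(P/Q) = (-8.929)(113.85/171).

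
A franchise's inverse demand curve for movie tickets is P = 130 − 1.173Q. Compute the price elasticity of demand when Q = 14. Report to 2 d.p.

-6.92

At Q = 14, P = 130 − 1.173(14) = 113.58.
dP/dQ = −1.173, so dQ/dP = 1/(−1.173) = -0.853.
ε = (dQ/dP)(P/Q) = (-0.853)(113.58/14).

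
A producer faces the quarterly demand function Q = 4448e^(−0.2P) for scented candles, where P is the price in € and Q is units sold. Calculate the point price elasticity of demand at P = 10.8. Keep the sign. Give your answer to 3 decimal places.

-2.160

At P = 10.8, Q = 512.966.
dQ/dP = −0.2·4448e^(−0.2P) = −0.2Q = -102.593.
ε = (dQ/dP)(P/Q) = (-102.593)(10.8/512.966).
|ε| > 1, so demand is elastic at this price.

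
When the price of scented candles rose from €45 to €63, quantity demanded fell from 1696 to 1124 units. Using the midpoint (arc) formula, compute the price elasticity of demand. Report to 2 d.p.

ΔQ = 1124 − 1696 = -572; ΔP = 63 − 45 = 18.
Midpoints: P̄ = 54.00, Q̄ = 1410.0.
ε = (ΔQ/ΔP)(P̄/Q̄) = (-572/18)(54.00/1410.0).

-1.22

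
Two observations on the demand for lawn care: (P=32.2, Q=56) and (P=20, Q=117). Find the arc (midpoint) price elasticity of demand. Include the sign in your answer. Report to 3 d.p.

-1.509

ΔQ = 117 − 56 = 61; ΔP = 20 − 32.2 = -12.2.
Midpoints: P̄ = 26.10, Q̄ = 86.5.
ε = (ΔQ/ΔP)(P̄/Q̄) = (61/-12.2)(26.10/86.5).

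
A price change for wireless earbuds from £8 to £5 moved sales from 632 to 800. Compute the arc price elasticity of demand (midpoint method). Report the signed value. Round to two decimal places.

ΔQ = 800 − 632 = 168; ΔP = 5 − 8 = -3.
Midpoints: P̄ = 6.50, Q̄ = 716.0.
ε = (ΔQ/ΔP)(P̄/Q̄) = (168/-3)(6.50/716.0).

-0.51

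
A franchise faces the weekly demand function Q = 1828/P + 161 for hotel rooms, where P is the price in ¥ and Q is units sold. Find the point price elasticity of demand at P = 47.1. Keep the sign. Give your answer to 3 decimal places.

-0.194

At P = 47.1, Q = 199.811.
dQ/dP = −1828/P² = -0.824.
ε = (dQ/dP)(P/Q) = (-0.824)(47.1/199.811).
|ε| < 1, so demand is inelastic at this price.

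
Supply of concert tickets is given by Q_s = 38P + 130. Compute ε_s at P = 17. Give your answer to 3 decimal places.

0.832

At P = 17, Q_s = 776.
dQ_s/dP = 38.
ε_s = (dQ_s/dP)(P/Q_s) = (38)(17/776).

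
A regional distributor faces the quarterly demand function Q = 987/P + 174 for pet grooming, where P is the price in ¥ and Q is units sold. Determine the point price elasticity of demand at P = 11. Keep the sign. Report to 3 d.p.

At P = 11, Q = 263.727.
dQ/dP = −987/P² = -8.157.
ε = (dQ/dP)(P/Q) = (-8.157)(11/263.727).
|ε| < 1, so demand is inelastic at this price.

-0.340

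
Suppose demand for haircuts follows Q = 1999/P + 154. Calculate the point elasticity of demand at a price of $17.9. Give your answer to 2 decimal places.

-0.42

At P = 17.9, Q = 265.676.
dQ/dP = −1999/P² = -6.239.
ε = (dQ/dP)(P/Q) = (-6.239)(17.9/265.676).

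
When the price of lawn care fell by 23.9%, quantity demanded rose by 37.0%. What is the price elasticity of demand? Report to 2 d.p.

ε = %ΔQ / %ΔP = (37.0)/(-23.9) = -1.548.

-1.55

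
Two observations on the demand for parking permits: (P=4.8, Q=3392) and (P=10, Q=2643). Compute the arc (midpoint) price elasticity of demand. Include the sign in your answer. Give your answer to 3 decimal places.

ΔQ = 2643 − 3392 = -749; ΔP = 10 − 4.8 = 5.2.
Midpoints: P̄ = 7.40, Q̄ = 3017.5.
ε = (ΔQ/ΔP)(P̄/Q̄) = (-749/5.2)(7.40/3017.5).

-0.353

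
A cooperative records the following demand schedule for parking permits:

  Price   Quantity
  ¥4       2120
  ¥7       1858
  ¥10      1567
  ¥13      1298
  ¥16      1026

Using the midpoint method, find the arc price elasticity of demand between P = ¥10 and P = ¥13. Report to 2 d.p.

At P = 10, Q = 1567; at P = 13, Q = 1298.
ΔQ = -269, ΔP = 3. Midpoints: P̄ = 11.50, Q̄ = 1432.5.
ε = (ΔQ/ΔP)(P̄/Q̄) = (-269/3)(11.50/1432.5).

-0.72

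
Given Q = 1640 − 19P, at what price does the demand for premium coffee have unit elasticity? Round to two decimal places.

For linear demand Q = a − bP, ε = −bP/(a − bP). |ε| = 1 when bP = a − bP, i.e. P = a/(2b).
P = 1640/(2·19) = 1640/38 = 43.1579.

43.16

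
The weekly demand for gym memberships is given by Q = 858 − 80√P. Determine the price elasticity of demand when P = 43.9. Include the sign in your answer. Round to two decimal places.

At P = 43.9, Q = 327.943.
dQ/dP = −80/(2√P) = -6.037.
ε = (dQ/dP)(P/Q) = (-6.037)(43.9/327.943).

-0.81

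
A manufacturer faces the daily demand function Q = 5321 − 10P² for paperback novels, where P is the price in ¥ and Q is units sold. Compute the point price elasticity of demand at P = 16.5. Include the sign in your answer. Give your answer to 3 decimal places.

At P = 16.5, Q = 2598.500.
dQ/dP = −20P = -330.
ε = (dQ/dP)(P/Q) = (-330)(16.5/2598.500).

-2.095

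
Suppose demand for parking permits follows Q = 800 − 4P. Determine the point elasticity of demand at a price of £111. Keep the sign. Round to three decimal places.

-1.247

At P = 111, Q = 356.
dQ/dP = −4.
ε = (dQ/dP)(P/Q) = (-4)(111/356).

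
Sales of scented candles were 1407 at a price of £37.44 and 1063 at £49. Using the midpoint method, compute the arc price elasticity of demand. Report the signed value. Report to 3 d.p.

ΔQ = 1063 − 1407 = -344; ΔP = 49 − 37.44 = 11.56.
Midpoints: P̄ = 43.22, Q̄ = 1235.0.
ε = (ΔQ/ΔP)(P̄/Q̄) = (-344/11.56)(43.22/1235.0).

-1.041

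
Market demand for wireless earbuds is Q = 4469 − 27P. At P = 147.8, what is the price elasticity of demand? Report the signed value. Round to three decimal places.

At P = 147.8, Q = 478.400.
dQ/dP = −27.
ε = (dQ/dP)(P/Q) = (-27)(147.8/478.400).

-8.342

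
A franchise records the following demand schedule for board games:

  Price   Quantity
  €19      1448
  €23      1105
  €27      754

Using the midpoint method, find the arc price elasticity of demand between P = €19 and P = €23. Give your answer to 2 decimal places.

At P = 19, Q = 1448; at P = 23, Q = 1105.
ΔQ = -343, ΔP = 4. Midpoints: P̄ = 21.00, Q̄ = 1276.5.
ε = (ΔQ/ΔP)(P̄/Q̄) = (-343/4)(21.00/1276.5).

-1.41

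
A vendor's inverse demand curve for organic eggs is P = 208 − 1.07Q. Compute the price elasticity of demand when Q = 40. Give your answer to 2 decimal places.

At Q = 40, P = 208 − 1.07(40) = 165.20.
dP/dQ = −1.07, so dQ/dP = 1/(−1.07) = -0.935.
ε = (dQ/dP)(P/Q) = (-0.935)(165.20/40).

-3.86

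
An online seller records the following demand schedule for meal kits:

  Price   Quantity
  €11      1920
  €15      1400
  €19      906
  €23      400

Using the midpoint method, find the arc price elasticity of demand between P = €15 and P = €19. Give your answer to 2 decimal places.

-1.82

At P = 15, Q = 1400; at P = 19, Q = 906.
ΔQ = -494, ΔP = 4. Midpoints: P̄ = 17.00, Q̄ = 1153.0.
ε = (ΔQ/ΔP)(P̄/Q̄) = (-494/4)(17.00/1153.0).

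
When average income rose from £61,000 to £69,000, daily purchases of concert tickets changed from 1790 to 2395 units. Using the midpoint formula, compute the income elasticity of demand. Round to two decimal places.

2.35

ΔQ = 605, ΔI = 8000. Midpoints: Ī = 65,000, Q̄ = 2092.5.
ε_I = (ΔQ/ΔI)(Ī/Q̄) = (605/8000)(65000/2092.5).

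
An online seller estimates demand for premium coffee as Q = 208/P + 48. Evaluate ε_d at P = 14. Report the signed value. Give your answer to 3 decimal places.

At P = 14, Q = 62.857.
dQ/dP = −208/P² = -1.061.
ε = (dQ/dP)(P/Q) = (-1.061)(14/62.857).
|ε| < 1, so demand is inelastic at this price.

-0.236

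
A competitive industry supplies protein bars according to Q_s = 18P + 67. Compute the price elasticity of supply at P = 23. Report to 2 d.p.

At P = 23, Q_s = 481.
dQ_s/dP = 18.
ε_s = (dQ_s/dP)(P/Q_s) = (18)(23/481).

0.86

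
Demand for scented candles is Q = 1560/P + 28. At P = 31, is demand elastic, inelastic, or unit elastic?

inelastic

Q = 78.323, dQ/dP = -1.623.
ε = (dQ/dP)(P/Q) ≈ -0.643.
|ε| = 0.64 < 1.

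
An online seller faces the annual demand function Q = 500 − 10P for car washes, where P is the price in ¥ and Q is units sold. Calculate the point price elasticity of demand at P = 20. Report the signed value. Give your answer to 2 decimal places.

-0.67

At P = 20, Q = 300.
dQ/dP = −10.
ε = (dQ/dP)(P/Q) = (-10)(20/300).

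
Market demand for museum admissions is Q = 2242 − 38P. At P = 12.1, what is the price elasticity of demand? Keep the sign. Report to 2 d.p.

-0.26

At P = 12.1, Q = 1782.200.
dQ/dP = −38.
ε = (dQ/dP)(P/Q) = (-38)(12.1/1782.200).
|ε| < 1, so demand is inelastic at this price.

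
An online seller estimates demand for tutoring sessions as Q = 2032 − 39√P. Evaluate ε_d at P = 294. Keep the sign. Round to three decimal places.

At P = 294, Q = 1363.289.
dQ/dP = −39/(2√P) = -1.137.
ε = (dQ/dP)(P/Q) = (-1.137)(294/1363.289).
|ε| < 1, so demand is inelastic at this price.

-0.245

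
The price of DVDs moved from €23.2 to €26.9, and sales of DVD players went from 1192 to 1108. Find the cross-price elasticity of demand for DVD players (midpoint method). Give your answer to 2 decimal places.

ΔQ_x = 1108 − 1192 = -84; ΔP_y = 26.9 − 23.2 = 3.7.
Midpoints: P̄_y = 25.05, Q̄_x = 1150.0.
ε_xy = (ΔQ_x/ΔP_y)(P̄_y/Q̄_x) = (-84/3.7)(25.05/1150.0).
ε_xy < 0, so the goods are complements.

-0.49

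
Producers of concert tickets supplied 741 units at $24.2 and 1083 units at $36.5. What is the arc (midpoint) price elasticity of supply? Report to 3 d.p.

ΔQ = 1083 − 741 = 342; ΔP = 36.5 − 24.2 = 12.3.
Midpoints: P̄ = 30.35, Q̄ = 912.0.
ε_s = (ΔQ/ΔP)(P̄/Q̄) = (342/12.3)(30.35/912.0).

0.925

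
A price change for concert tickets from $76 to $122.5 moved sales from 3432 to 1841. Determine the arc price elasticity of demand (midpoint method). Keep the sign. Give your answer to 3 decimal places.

-1.288

ΔQ = 1841 − 3432 = -1591; ΔP = 122.5 − 76 = 46.5.
Midpoints: P̄ = 99.25, Q̄ = 2636.5.
ε = (ΔQ/ΔP)(P̄/Q̄) = (-1591/46.5)(99.25/2636.5).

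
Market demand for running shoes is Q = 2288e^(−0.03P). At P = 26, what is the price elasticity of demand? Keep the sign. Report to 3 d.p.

At P = 26, Q = 1048.833.
dQ/dP = −0.03·2288e^(−0.03P) = −0.03Q = -31.465.
ε = (dQ/dP)(P/Q) = (-31.465)(26/1048.833).

-0.780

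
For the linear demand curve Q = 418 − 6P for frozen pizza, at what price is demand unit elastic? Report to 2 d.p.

34.83

For linear demand Q = a − bP, ε = −bP/(a − bP). |ε| = 1 when bP = a − bP, i.e. P = a/(2b).
P = 418/(2·6) = 418/12 = 34.8333.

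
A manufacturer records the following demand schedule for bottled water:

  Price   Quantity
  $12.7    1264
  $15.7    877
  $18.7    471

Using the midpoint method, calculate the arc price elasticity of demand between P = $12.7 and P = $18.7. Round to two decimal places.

At P = 12.7, Q = 1264; at P = 18.7, Q = 471.
ΔQ = -793, ΔP = 6.0. Midpoints: P̄ = 15.70, Q̄ = 867.5.
ε = (ΔQ/ΔP)(P̄/Q̄) = (-793/6.0)(15.70/867.5).

-2.39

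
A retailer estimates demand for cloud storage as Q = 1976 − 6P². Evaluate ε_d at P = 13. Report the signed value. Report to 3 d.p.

-2.108

At P = 13, Q = 962.
dQ/dP = −12P = -156.
ε = (dQ/dP)(P/Q) = (-156)(13/962).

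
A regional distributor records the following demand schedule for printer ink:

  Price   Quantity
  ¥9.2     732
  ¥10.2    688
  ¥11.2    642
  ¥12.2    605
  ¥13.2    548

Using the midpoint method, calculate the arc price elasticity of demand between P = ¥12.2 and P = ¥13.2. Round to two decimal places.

-1.26

At P = 12.2, Q = 605; at P = 13.2, Q = 548.
ΔQ = -57, ΔP = 1.0. Midpoints: P̄ = 12.70, Q̄ = 576.5.
ε = (ΔQ/ΔP)(P̄/Q̄) = (-57/1.0)(12.70/576.5).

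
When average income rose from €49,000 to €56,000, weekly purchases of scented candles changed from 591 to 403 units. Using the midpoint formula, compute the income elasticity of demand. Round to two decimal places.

-2.84

ΔQ = -188, ΔI = 7000. Midpoints: Ī = 52,500, Q̄ = 497.0.
ε_I = (ΔQ/ΔI)(Ī/Q̄) = (-188/7000)(52500/497.0).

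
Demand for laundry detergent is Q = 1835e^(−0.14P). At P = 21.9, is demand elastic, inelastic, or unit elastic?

elastic

Q = 85.524, dQ/dP = -11.973.
ε = (dQ/dP)(P/Q) ≈ -3.066.
|ε| = 3.07 > 1.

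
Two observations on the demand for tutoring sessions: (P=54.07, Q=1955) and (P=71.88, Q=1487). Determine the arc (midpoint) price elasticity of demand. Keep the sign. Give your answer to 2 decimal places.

ΔQ = 1487 − 1955 = -468; ΔP = 71.88 − 54.07 = 17.81.
Midpoints: P̄ = 62.97, Q̄ = 1721.0.
ε = (ΔQ/ΔP)(P̄/Q̄) = (-468/17.81)(62.97/1721.0).

-0.96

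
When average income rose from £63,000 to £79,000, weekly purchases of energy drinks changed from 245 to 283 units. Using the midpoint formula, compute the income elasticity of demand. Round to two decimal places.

ΔQ = 38, ΔI = 16000. Midpoints: Ī = 71,000, Q̄ = 264.0.
ε_I = (ΔQ/ΔI)(Ī/Q̄) = (38/16000)(71000/264.0).

0.64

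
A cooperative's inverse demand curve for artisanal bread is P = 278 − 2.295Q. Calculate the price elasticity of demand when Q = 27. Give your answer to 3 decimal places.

-3.486

At Q = 27, P = 278 − 2.295(27) = 216.03.
dP/dQ = −2.295, so dQ/dP = 1/(−2.295) = -0.436.
ε = (dQ/dP)(P/Q) = (-0.436)(216.03/27).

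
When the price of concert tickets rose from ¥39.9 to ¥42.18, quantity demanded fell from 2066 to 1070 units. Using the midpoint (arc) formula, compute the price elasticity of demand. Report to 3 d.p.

ΔQ = 1070 − 2066 = -996; ΔP = 42.18 − 39.9 = 2.28.
Midpoints: P̄ = 41.04, Q̄ = 1568.0.
ε = (ΔQ/ΔP)(P̄/Q̄) = (-996/2.28)(41.04/1568.0).

-11.434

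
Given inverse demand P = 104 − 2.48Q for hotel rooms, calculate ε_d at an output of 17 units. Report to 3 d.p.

-1.467

At Q = 17, P = 104 − 2.48(17) = 61.84.
dP/dQ = −2.48, so dQ/dP = 1/(−2.48) = -0.403.
ε = (dQ/dP)(P/Q) = (-0.403)(61.84/17).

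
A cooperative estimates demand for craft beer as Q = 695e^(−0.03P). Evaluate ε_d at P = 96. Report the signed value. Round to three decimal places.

At P = 96, Q = 39.014.
dQ/dP = −0.03·695e^(−0.03P) = −0.03Q = -1.170.
ε = (dQ/dP)(P/Q) = (-1.170)(96/39.014).

-2.880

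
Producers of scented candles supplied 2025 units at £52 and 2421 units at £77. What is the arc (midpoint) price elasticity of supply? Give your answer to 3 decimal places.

ΔQ = 2421 − 2025 = 396; ΔP = 77 − 52 = 25.
Midpoints: P̄ = 64.50, Q̄ = 2223.0.
ε_s = (ΔQ/ΔP)(P̄/Q̄) = (396/25)(64.50/2223.0).

0.460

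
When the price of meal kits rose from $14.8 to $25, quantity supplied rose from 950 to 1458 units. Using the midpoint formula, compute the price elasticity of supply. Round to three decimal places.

ΔQ = 1458 − 950 = 508; ΔP = 25 − 14.8 = 10.2.
Midpoints: P̄ = 19.90, Q̄ = 1204.0.
ε_s = (ΔQ/ΔP)(P̄/Q̄) = (508/10.2)(19.90/1204.0).

0.823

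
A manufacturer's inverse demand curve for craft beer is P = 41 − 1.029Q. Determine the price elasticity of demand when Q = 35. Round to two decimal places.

At Q = 35, P = 41 − 1.029(35) = 4.98.
dP/dQ = −1.029, so dQ/dP = 1/(−1.029) = -0.972.
ε = (dQ/dP)(P/Q) = (-0.972)(4.98/35).

-0.14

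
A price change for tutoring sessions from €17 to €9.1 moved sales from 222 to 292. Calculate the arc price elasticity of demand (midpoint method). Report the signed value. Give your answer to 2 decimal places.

ΔQ = 292 − 222 = 70; ΔP = 9.1 − 17 = -7.9.
Midpoints: P̄ = 13.05, Q̄ = 257.0.
ε = (ΔQ/ΔP)(P̄/Q̄) = (70/-7.9)(13.05/257.0).

-0.45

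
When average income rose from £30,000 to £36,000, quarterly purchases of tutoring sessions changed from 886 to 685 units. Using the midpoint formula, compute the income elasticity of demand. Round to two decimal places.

ΔQ = -201, ΔI = 6000. Midpoints: Ī = 33,000, Q̄ = 785.5.
ε_I = (ΔQ/ΔI)(Ī/Q̄) = (-201/6000)(33000/785.5).

-1.41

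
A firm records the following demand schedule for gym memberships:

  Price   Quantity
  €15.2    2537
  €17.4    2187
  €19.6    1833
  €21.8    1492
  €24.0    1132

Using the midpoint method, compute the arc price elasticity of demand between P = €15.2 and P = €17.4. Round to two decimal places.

-1.10

At P = 15.2, Q = 2537; at P = 17.4, Q = 2187.
ΔQ = -350, ΔP = 2.2. Midpoints: P̄ = 16.30, Q̄ = 2362.0.
ε = (ΔQ/ΔP)(P̄/Q̄) = (-350/2.2)(16.30/2362.0).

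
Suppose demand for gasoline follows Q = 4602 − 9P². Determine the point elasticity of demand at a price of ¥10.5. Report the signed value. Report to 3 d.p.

-0.550

At P = 10.5, Q = 3609.750.
dQ/dP = −18P = -189.
ε = (dQ/dP)(P/Q) = (-189)(10.5/3609.750).
|ε| < 1, so demand is inelastic at this price.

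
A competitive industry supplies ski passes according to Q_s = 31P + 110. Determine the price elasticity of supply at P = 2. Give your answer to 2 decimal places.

At P = 2, Q_s = 172.
dQ_s/dP = 31.
ε_s = (dQ_s/dP)(P/Q_s) = (31)(2/172).

0.36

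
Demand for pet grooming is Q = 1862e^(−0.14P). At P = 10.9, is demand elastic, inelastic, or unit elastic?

elastic

Q = 404.805, dQ/dP = -56.673.
ε = (dQ/dP)(P/Q) ≈ -1.526.
|ε| = 1.53 > 1.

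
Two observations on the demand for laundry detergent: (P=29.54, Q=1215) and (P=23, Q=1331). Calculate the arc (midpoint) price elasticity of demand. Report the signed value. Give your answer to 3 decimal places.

-0.366

ΔQ = 1331 − 1215 = 116; ΔP = 23 − 29.54 = -6.54.
Midpoints: P̄ = 26.27, Q̄ = 1273.0.
ε = (ΔQ/ΔP)(P̄/Q̄) = (116/-6.54)(26.27/1273.0).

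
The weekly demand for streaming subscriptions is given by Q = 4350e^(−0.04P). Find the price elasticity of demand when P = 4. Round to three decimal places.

-0.160

At P = 4, Q = 3706.825.
dQ/dP = −0.04·4350e^(−0.04P) = −0.04Q = -148.273.
ε = (dQ/dP)(P/Q) = (-148.273)(4/3706.825).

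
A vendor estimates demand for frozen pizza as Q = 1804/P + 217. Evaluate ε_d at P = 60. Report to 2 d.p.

-0.12

At P = 60, Q = 247.067.
dQ/dP = −1804/P² = -0.501.
ε = (dQ/dP)(P/Q) = (-0.501)(60/247.067).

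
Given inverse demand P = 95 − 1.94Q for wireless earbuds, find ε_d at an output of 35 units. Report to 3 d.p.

At Q = 35, P = 95 − 1.94(35) = 27.10.
dP/dQ = −1.94, so dQ/dP = 1/(−1.94) = -0.515.
ε = (dQ/dP)(P/Q) = (-0.515)(27.10/35).

-0.399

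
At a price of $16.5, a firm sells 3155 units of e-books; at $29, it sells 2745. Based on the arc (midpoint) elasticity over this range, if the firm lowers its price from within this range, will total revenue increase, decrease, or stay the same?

decrease

Arc ε = (-410/12.5)(22.75/2950.0) ≈ -0.253.
|ε| = 0.25 < 1, so demand is inelastic. A price cut therefore reduces total revenue.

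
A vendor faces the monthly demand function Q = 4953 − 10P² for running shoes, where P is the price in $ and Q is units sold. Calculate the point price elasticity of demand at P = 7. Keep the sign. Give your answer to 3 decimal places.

At P = 7, Q = 4463.
dQ/dP = −20P = -140.
ε = (dQ/dP)(P/Q) = (-140)(7/4463).
|ε| < 1, so demand is inelastic at this price.

-0.220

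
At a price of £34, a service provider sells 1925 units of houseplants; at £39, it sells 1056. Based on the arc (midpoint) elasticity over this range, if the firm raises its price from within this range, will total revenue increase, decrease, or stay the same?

Arc ε = (-869/5)(36.50/1490.5) ≈ -4.256.
|ε| = 4.26 > 1, so demand is elastic. A price rise therefore reduces total revenue.

decrease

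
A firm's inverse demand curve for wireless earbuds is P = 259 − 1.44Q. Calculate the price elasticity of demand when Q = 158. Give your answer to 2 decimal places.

At Q = 158, P = 259 − 1.44(158) = 31.48.
dP/dQ = −1.44, so dQ/dP = 1/(−1.44) = -0.694.
ε = (dQ/dP)(P/Q) = (-0.694)(31.48/158).

-0.14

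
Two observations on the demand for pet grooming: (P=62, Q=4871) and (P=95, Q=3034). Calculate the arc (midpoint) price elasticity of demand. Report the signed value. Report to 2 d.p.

-1.11

ΔQ = 3034 − 4871 = -1837; ΔP = 95 − 62 = 33.
Midpoints: P̄ = 78.50, Q̄ = 3952.5.
ε = (ΔQ/ΔP)(P̄/Q̄) = (-1837/33)(78.50/3952.5).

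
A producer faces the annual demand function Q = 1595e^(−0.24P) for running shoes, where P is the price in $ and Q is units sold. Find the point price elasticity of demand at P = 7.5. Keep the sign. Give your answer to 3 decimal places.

At P = 7.5, Q = 263.652.
dQ/dP = −0.24·1595e^(−0.24P) = −0.24Q = -63.276.
ε = (dQ/dP)(P/Q) = (-63.276)(7.5/263.652).

-1.800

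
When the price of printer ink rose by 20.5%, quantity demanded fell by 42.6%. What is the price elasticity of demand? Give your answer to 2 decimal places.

ε = %ΔQ / %ΔP = (-42.6)/(20.5) = -2.078.

-2.08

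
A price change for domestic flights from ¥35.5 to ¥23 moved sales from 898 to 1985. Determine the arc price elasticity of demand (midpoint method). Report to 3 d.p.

ΔQ = 1985 − 898 = 1087; ΔP = 23 − 35.5 = -12.5.
Midpoints: P̄ = 29.25, Q̄ = 1441.5.
ε = (ΔQ/ΔP)(P̄/Q̄) = (1087/-12.5)(29.25/1441.5).

-1.765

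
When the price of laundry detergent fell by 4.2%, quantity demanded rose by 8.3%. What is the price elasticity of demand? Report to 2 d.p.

-1.98

ε = %ΔQ / %ΔP = (8.3)/(-4.2) = -1.976.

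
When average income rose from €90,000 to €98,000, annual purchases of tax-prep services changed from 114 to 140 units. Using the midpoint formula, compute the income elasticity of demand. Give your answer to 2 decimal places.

2.41

ΔQ = 26, ΔI = 8000. Midpoints: Ī = 94,000, Q̄ = 127.0.
ε_I = (ΔQ/ΔI)(Ī/Q̄) = (26/8000)(94000/127.0).
ε_I > 0, so the good is normal.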